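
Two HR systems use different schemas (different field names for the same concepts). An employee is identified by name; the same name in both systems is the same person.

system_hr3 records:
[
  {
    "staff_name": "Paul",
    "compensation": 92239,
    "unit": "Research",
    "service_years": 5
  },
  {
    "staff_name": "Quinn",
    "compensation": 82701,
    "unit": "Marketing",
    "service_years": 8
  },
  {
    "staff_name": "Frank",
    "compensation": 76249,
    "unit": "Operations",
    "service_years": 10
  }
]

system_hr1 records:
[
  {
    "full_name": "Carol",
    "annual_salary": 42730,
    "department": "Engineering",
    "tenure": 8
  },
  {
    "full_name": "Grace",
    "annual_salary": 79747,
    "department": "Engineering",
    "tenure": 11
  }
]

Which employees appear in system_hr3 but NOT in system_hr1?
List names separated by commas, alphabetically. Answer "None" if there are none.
Frank, Paul, Quinn

Schema mapping: "staff_name" (system_hr3) = "full_name" (system_hr1) = employee name

Names in system_hr3: ['Frank', 'Paul', 'Quinn']
Names in system_hr1: ['Carol', 'Grace']

In system_hr3 but not system_hr1: ['Frank', 'Paul', 'Quinn']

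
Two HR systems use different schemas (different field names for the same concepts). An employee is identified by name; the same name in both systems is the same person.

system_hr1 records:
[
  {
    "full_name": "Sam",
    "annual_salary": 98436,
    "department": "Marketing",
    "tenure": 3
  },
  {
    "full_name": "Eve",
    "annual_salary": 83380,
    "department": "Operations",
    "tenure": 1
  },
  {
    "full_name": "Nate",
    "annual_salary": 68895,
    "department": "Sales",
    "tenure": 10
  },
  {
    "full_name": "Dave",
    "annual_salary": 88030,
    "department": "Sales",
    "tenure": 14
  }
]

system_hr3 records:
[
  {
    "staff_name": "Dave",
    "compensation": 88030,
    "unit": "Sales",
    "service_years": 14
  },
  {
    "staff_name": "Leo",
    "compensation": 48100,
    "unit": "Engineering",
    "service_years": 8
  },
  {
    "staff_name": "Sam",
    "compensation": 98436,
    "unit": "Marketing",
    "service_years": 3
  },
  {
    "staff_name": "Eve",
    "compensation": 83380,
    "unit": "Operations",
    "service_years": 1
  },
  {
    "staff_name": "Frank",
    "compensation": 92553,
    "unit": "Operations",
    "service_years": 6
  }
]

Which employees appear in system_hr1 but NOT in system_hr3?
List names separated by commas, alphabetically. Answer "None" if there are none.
Nate

Schema mapping: "full_name" (system_hr1) = "staff_name" (system_hr3) = employee name

Names in system_hr1: ['Dave', 'Eve', 'Nate', 'Sam']
Names in system_hr3: ['Dave', 'Eve', 'Frank', 'Leo', 'Sam']

In system_hr1 but not system_hr3: ['Nate']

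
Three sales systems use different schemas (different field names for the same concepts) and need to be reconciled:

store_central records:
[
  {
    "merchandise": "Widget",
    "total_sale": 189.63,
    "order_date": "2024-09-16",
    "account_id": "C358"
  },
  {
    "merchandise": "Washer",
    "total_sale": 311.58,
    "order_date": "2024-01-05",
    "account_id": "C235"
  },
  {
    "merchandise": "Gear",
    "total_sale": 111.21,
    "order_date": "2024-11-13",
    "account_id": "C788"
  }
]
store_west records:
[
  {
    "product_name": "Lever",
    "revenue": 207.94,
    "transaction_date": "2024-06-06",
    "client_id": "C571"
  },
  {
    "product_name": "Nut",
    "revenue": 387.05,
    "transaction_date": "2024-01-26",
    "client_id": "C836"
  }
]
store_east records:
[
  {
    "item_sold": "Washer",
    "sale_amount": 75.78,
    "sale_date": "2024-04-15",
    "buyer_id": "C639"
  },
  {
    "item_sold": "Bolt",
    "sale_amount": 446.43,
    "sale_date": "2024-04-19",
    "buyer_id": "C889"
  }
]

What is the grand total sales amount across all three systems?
1729.62

Schema reconciliation - all amount fields map to sale amount:

store_central (total_sale): 612.42
store_west (revenue): 594.99
store_east (sale_amount): 522.21

Grand total: 1729.62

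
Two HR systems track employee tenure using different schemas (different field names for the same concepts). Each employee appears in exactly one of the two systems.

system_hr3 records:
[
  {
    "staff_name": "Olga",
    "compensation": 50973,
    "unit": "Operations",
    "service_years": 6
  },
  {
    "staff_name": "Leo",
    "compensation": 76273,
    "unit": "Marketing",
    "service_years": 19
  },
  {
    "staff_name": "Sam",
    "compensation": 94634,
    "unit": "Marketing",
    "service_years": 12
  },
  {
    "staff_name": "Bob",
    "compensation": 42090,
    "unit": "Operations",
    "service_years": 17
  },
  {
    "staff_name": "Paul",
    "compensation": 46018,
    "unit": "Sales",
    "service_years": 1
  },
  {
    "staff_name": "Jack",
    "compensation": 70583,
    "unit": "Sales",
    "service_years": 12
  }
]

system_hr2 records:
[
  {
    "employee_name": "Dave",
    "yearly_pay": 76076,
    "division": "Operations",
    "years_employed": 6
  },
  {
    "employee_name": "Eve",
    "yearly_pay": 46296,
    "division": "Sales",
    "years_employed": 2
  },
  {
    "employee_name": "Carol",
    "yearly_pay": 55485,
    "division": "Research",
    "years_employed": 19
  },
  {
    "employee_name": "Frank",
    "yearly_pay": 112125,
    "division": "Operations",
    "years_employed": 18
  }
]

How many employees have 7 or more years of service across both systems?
6

Reconcile schemas: "service_years" (system_hr3) = "years_employed" (system_hr2) = years of service

From system_hr3: 4 employees with >= 7 years
From system_hr2: 2 employees with >= 7 years

Total: 4 + 2 = 6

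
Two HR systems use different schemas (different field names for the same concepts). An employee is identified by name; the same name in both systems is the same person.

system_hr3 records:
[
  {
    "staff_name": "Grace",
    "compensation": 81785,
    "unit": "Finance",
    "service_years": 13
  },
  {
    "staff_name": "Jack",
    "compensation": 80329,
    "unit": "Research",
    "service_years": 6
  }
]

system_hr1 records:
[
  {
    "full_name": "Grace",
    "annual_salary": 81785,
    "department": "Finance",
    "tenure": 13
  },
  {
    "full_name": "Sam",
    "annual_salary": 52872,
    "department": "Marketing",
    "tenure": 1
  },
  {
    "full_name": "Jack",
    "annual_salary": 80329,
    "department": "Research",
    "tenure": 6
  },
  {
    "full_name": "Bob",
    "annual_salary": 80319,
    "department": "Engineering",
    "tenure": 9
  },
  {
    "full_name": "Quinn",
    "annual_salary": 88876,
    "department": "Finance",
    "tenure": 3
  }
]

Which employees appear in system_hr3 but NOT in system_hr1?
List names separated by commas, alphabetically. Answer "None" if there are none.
None

Schema mapping: "staff_name" (system_hr3) = "full_name" (system_hr1) = employee name

Names in system_hr3: ['Grace', 'Jack']
Names in system_hr1: ['Bob', 'Grace', 'Jack', 'Quinn', 'Sam']

In system_hr3 but not system_hr1: None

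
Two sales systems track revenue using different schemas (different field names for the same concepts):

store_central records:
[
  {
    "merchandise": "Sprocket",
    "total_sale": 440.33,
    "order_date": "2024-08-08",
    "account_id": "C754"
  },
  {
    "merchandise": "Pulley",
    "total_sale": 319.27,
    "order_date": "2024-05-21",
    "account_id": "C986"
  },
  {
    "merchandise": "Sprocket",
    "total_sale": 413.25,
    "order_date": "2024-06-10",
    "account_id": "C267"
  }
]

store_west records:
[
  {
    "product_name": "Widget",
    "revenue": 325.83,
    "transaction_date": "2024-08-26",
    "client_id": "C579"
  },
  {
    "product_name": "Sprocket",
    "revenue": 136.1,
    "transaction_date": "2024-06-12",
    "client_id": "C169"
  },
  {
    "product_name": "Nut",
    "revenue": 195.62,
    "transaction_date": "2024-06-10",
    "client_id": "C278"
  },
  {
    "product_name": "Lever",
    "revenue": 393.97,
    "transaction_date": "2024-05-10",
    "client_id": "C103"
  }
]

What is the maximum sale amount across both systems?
440.33

Reconcile: "total_sale" (store_central) = "revenue" (store_west) = sale amount

Maximum in store_central: 440.33
Maximum in store_west: 393.97

Overall maximum: max(440.33, 393.97) = 440.33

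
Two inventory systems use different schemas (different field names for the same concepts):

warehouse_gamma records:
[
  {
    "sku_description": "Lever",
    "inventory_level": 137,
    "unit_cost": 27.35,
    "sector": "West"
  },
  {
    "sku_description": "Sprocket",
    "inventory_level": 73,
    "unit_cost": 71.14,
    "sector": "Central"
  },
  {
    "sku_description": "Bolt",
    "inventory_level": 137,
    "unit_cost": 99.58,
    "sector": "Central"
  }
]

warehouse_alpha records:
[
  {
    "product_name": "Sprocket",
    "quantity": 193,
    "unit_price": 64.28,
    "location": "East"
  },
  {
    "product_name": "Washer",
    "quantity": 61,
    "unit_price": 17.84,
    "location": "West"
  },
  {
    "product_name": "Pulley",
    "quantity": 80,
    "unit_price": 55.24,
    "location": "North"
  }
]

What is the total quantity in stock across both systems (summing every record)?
681

To reconcile these schemas, identify the field holding the quantity in stock in each system:
1. In warehouse_gamma it is "inventory_level"
2. In warehouse_alpha it is "quantity"

From warehouse_gamma: 137 + 73 + 137 = 347
From warehouse_alpha: 193 + 61 + 80 = 334

Total: 347 + 334 = 681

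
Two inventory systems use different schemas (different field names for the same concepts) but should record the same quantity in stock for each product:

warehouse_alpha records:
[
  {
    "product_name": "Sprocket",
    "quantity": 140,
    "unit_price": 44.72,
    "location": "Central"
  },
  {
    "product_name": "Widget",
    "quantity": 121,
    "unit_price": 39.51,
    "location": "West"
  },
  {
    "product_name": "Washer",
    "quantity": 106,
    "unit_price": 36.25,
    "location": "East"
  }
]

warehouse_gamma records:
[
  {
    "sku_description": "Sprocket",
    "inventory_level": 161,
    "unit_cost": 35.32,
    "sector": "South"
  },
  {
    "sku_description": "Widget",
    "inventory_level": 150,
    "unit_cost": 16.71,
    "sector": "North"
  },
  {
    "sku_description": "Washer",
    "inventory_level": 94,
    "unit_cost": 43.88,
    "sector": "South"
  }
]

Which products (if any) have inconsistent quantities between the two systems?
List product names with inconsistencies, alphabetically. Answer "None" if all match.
Sprocket, Washer, Widget

Schema mappings:
- "product_name" (warehouse_alpha) = "sku_description" (warehouse_gamma) = product name
- "quantity" (warehouse_alpha) = "inventory_level" (warehouse_gamma) = quantity

Comparison:
  Sprocket: 140 vs 161 - MISMATCH
  Widget: 121 vs 150 - MISMATCH
  Washer: 106 vs 94 - MISMATCH

Products with inconsistencies: Sprocket, Washer, Widget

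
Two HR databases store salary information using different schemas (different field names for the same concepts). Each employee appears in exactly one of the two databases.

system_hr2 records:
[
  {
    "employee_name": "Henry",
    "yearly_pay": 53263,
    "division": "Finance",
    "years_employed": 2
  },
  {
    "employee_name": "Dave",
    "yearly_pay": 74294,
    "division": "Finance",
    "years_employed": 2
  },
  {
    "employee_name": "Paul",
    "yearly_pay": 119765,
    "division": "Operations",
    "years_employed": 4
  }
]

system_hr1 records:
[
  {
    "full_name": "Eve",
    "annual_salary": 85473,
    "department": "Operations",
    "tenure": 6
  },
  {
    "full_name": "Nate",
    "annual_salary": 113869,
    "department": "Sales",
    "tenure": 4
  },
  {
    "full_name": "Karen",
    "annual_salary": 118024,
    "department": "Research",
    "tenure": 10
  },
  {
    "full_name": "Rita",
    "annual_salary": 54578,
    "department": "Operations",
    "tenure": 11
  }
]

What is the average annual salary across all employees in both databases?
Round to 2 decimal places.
88466.57

Schema mapping: "yearly_pay" (system_hr2) = "annual_salary" (system_hr1) = annual salary

All salaries: [53263, 74294, 119765, 85473, 113869, 118024, 54578]
Sum: 619266
Count: 7
Average: 619266 / 7 = 88466.57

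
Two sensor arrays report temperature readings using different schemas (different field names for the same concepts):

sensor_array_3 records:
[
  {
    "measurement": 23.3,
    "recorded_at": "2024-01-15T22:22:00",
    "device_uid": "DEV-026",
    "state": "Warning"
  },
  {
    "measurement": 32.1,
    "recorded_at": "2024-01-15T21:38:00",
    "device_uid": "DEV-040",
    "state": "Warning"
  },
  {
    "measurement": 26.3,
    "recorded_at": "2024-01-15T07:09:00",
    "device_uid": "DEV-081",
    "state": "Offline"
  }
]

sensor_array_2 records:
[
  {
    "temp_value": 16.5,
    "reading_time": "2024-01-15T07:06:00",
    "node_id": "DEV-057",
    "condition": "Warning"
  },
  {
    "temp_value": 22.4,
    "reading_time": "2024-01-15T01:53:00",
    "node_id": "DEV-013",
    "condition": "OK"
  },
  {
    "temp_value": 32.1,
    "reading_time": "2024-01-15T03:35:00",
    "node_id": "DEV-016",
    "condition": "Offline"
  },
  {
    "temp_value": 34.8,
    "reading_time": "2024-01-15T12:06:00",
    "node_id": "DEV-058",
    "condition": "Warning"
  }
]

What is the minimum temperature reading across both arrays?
16.5

Schema mapping: "measurement" (sensor_array_3) = "temp_value" (sensor_array_2) = temperature reading

Minimum in sensor_array_3: 23.3
Minimum in sensor_array_2: 16.5

Overall minimum: min(23.3, 16.5) = 16.5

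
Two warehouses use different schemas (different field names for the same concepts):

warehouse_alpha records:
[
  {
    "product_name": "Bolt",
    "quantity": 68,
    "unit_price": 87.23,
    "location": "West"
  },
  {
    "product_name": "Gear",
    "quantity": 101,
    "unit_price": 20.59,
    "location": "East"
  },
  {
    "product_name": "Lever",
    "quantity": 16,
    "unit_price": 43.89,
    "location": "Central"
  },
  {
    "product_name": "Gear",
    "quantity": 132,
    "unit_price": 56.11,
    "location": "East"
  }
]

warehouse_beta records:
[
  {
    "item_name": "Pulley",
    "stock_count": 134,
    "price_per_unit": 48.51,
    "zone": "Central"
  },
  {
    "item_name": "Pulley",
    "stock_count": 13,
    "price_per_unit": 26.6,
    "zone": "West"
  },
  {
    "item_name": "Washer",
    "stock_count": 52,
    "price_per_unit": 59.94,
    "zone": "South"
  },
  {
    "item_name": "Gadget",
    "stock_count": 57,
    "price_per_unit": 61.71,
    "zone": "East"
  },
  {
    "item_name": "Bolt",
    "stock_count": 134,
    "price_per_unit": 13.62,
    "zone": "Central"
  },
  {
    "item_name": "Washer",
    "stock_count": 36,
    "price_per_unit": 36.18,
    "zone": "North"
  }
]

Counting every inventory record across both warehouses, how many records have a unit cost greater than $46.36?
5

Schema mapping: "unit_price" (warehouse_alpha) = "price_per_unit" (warehouse_beta) = unit cost

Records > $46.36 in warehouse_alpha: 2
Records > $46.36 in warehouse_beta: 3

Total count: 2 + 3 = 5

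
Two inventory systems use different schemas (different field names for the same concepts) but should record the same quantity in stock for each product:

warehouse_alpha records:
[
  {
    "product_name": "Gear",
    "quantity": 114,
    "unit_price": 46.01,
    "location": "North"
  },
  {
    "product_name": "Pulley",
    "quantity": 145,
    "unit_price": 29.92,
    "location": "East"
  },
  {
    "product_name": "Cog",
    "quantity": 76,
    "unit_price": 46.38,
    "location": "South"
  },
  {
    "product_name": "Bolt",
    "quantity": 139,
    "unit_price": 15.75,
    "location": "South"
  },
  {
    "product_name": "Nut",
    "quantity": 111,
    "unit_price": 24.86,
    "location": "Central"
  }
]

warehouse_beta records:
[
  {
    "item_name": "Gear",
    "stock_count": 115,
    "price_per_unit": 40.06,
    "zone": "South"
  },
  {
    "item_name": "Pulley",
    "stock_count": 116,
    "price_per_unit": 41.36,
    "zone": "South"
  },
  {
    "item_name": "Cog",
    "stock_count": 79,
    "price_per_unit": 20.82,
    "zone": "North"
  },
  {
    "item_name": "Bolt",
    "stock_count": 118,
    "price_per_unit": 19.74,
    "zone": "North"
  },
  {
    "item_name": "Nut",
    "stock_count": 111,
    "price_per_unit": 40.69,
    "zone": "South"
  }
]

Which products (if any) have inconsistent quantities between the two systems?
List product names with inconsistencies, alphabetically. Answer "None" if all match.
Bolt, Cog, Gear, Pulley

Schema mappings:
- "product_name" (warehouse_alpha) = "item_name" (warehouse_beta) = product name
- "quantity" (warehouse_alpha) = "stock_count" (warehouse_beta) = quantity

Comparison:
  Gear: 114 vs 115 - MISMATCH
  Pulley: 145 vs 116 - MISMATCH
  Cog: 76 vs 79 - MISMATCH
  Bolt: 139 vs 118 - MISMATCH
  Nut: 111 vs 111 - MATCH

Products with inconsistencies: Bolt, Cog, Gear, Pulley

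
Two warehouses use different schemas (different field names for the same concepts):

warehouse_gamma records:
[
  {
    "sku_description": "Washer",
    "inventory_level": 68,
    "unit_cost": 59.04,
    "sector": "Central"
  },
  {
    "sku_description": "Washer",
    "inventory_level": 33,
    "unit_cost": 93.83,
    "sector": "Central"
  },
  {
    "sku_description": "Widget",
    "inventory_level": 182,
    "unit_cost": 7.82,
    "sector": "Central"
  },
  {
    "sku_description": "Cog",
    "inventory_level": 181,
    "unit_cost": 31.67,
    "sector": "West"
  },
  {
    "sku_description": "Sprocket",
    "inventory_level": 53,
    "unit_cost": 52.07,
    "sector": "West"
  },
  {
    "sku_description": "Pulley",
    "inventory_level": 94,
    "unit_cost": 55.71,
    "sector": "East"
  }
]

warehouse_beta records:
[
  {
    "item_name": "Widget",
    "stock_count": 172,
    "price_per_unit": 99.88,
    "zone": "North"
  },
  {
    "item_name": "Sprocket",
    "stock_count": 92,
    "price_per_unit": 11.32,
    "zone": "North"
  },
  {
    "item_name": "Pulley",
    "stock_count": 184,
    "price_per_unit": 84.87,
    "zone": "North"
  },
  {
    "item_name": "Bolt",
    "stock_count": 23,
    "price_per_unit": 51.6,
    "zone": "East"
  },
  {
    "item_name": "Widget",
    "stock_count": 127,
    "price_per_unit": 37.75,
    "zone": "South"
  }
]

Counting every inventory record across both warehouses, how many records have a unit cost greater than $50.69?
7

Schema mapping: "unit_cost" (warehouse_gamma) = "price_per_unit" (warehouse_beta) = unit cost

Records > $50.69 in warehouse_gamma: 4
Records > $50.69 in warehouse_beta: 3

Total count: 4 + 3 = 7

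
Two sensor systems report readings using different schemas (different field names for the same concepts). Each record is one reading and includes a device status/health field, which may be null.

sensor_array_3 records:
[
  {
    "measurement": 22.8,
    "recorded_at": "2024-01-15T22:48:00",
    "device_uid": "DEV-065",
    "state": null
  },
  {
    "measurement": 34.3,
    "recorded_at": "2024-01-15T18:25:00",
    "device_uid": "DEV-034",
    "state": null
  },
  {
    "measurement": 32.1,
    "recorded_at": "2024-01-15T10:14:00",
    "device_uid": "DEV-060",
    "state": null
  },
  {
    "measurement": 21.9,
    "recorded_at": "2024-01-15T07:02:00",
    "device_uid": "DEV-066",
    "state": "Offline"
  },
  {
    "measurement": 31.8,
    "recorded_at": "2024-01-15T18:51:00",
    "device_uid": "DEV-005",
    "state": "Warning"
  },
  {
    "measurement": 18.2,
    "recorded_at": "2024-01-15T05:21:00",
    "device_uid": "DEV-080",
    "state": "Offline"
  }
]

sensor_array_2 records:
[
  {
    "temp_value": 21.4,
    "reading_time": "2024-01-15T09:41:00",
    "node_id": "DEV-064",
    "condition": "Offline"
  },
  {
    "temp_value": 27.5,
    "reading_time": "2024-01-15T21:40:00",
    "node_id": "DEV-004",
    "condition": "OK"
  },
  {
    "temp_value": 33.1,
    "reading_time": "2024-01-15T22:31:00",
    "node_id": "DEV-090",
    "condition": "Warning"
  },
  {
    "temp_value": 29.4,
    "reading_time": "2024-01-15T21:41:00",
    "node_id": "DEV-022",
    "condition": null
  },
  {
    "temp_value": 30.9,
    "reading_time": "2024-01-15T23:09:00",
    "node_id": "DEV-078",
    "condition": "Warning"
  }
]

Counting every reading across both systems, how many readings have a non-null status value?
7

Schema mapping: "state" (sensor_array_3) = "condition" (sensor_array_2) = status

Non-null in sensor_array_3: 3
Non-null in sensor_array_2: 4

Total non-null: 3 + 4 = 7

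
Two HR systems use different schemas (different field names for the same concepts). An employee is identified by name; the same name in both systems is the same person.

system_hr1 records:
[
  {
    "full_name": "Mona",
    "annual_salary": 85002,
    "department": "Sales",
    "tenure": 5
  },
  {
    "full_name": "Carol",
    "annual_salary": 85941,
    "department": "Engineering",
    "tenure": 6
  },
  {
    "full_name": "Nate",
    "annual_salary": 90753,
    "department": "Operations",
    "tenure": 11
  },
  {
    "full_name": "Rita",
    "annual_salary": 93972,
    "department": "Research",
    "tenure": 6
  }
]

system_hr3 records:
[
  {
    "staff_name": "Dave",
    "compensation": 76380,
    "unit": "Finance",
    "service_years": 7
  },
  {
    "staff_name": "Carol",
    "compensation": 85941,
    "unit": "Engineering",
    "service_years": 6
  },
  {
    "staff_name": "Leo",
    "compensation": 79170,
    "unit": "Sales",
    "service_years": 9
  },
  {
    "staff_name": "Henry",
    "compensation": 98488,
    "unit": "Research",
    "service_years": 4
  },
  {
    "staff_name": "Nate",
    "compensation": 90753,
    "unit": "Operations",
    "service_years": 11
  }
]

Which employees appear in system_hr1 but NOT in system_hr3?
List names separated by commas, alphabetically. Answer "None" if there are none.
Mona, Rita

Schema mapping: "full_name" (system_hr1) = "staff_name" (system_hr3) = employee name

Names in system_hr1: ['Carol', 'Mona', 'Nate', 'Rita']
Names in system_hr3: ['Carol', 'Dave', 'Henry', 'Leo', 'Nate']

In system_hr1 but not system_hr3: ['Mona', 'Rita']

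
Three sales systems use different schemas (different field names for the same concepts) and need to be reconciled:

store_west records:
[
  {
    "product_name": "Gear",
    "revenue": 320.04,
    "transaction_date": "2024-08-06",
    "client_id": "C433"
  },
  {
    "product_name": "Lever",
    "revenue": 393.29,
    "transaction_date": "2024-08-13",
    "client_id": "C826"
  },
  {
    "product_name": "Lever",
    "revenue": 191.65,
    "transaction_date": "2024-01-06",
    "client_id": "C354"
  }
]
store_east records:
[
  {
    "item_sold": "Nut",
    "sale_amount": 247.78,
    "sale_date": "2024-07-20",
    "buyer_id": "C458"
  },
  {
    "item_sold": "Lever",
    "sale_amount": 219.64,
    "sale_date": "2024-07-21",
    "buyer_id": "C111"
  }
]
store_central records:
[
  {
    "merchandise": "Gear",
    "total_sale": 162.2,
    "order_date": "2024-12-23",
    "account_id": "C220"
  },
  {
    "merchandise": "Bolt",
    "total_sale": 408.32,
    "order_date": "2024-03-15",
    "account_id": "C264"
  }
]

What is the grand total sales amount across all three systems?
1942.92

Schema reconciliation - all amount fields map to sale amount:

store_west (revenue): 904.98
store_east (sale_amount): 467.42
store_central (total_sale): 570.52

Grand total: 1942.92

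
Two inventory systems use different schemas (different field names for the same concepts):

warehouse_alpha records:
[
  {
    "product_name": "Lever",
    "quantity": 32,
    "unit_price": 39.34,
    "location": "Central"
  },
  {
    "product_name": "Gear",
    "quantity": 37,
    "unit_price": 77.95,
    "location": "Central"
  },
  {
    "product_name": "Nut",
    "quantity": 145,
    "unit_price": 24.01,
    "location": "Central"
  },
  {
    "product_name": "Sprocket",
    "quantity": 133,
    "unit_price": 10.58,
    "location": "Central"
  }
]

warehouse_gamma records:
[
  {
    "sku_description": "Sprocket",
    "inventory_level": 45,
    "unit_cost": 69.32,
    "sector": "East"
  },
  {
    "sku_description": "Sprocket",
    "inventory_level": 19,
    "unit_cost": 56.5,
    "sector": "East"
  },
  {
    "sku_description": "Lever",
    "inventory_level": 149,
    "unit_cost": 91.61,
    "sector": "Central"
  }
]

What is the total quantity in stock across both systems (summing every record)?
560

To reconcile these schemas, identify the field holding the quantity in stock in each system:
1. In warehouse_alpha it is "quantity"
2. In warehouse_gamma it is "inventory_level"

From warehouse_alpha: 32 + 37 + 145 + 133 = 347
From warehouse_gamma: 45 + 19 + 149 = 213

Total: 347 + 213 = 560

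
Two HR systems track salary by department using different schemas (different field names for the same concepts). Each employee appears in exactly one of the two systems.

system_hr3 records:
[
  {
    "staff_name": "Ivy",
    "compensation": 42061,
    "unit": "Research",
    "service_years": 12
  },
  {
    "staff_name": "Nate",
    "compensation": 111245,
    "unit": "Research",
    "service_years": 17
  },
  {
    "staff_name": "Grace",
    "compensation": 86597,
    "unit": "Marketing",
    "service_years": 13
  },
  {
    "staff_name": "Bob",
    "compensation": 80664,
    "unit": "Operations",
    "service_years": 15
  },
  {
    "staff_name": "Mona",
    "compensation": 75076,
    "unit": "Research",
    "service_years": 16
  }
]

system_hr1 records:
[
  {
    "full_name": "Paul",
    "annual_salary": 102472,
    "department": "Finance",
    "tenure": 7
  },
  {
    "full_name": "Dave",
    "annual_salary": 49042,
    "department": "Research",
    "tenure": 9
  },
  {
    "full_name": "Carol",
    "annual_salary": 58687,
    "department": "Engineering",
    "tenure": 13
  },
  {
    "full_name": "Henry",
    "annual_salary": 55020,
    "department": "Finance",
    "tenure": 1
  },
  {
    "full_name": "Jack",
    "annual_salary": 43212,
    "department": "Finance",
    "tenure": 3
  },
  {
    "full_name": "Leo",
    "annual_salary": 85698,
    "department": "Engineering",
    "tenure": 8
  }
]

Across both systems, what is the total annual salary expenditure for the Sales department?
0

Schema mappings:
- "unit" (system_hr3) = "department" (system_hr1) = department
- "compensation" (system_hr3) = "annual_salary" (system_hr1) = salary

Sales salaries from system_hr3: 0
Sales salaries from system_hr1: 0

Total: 0 + 0 = 0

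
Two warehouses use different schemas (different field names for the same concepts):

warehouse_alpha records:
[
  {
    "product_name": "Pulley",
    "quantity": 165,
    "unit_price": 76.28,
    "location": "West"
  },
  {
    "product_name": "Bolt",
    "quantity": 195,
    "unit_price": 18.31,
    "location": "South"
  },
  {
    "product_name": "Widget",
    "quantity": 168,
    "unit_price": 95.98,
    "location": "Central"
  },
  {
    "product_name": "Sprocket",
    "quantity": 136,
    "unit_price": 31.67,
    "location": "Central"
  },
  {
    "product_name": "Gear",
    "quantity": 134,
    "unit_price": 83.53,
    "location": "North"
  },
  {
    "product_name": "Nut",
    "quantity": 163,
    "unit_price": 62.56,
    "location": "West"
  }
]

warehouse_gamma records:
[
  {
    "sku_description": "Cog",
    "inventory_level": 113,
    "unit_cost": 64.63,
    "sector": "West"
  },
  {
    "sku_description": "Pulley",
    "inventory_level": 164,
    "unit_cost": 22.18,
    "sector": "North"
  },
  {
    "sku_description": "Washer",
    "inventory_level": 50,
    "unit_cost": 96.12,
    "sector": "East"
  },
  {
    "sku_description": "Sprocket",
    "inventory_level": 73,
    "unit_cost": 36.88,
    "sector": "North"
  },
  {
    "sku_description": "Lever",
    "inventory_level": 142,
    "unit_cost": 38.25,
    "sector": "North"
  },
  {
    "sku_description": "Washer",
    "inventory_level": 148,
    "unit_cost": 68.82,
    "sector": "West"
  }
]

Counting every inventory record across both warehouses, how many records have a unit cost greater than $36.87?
9

Schema mapping: "unit_price" (warehouse_alpha) = "unit_cost" (warehouse_gamma) = unit cost

Records > $36.87 in warehouse_alpha: 4
Records > $36.87 in warehouse_gamma: 5

Total count: 4 + 5 = 9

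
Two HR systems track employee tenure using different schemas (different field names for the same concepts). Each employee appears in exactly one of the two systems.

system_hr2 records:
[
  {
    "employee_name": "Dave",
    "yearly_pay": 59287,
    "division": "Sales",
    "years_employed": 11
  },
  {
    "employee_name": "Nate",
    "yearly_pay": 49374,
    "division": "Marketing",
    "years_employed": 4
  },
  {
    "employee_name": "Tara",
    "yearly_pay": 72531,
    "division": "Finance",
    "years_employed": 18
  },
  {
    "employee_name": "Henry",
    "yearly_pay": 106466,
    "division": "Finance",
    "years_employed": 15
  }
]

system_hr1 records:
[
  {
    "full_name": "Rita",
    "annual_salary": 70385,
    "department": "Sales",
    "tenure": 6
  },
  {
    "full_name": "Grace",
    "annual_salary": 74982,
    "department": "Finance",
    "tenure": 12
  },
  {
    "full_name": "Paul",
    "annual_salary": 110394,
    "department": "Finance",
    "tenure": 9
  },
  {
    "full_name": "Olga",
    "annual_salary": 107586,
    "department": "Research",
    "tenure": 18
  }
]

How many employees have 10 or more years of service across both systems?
5

Reconcile schemas: "years_employed" (system_hr2) = "tenure" (system_hr1) = years of service

From system_hr2: 3 employees with >= 10 years
From system_hr1: 2 employees with >= 10 years

Total: 3 + 2 = 5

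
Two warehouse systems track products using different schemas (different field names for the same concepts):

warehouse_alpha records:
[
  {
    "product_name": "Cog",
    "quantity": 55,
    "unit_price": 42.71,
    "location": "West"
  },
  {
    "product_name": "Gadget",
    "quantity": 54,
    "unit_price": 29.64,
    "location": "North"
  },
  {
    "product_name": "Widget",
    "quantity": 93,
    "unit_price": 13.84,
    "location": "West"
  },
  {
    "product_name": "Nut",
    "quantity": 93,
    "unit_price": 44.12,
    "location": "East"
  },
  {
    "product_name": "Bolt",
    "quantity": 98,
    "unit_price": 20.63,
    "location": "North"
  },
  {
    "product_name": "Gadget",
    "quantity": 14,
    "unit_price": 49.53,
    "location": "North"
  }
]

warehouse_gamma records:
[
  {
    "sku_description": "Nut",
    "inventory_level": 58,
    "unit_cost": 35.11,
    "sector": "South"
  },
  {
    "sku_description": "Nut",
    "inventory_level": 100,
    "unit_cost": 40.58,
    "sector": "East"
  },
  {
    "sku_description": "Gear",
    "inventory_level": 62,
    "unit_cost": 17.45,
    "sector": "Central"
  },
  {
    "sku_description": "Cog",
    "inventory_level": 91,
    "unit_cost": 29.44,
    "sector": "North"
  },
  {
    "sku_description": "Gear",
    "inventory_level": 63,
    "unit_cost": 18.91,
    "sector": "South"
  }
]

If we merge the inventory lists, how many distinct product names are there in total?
6

Schema mapping: "product_name" (warehouse_alpha) = "sku_description" (warehouse_gamma) = product name

Products in warehouse_alpha: ['Bolt', 'Cog', 'Gadget', 'Nut', 'Widget']
Products in warehouse_gamma: ['Cog', 'Gear', 'Nut']

Union (unique products): ['Bolt', 'Cog', 'Gadget', 'Gear', 'Nut', 'Widget']
Count: 6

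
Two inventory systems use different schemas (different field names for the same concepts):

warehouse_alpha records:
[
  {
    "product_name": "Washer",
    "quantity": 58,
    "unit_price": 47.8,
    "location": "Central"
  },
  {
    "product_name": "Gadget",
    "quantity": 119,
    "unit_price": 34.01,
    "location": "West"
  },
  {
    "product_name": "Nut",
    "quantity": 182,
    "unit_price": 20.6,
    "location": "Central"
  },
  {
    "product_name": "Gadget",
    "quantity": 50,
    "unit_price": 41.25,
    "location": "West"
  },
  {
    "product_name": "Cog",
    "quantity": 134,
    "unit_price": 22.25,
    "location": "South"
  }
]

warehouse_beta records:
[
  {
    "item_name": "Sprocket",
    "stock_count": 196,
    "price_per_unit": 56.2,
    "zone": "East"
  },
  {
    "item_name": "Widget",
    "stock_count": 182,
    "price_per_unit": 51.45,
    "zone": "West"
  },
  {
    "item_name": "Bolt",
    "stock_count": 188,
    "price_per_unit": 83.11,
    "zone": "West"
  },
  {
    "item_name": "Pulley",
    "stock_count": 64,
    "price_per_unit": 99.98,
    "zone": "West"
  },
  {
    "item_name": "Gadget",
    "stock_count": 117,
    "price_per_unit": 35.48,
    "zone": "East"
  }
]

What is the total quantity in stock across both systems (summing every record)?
1290

To reconcile these schemas, identify the field holding the quantity in stock in each system:
1. In warehouse_alpha it is "quantity"
2. In warehouse_beta it is "stock_count"

From warehouse_alpha: 58 + 119 + 182 + 50 + 134 = 543
From warehouse_beta: 196 + 182 + 188 + 64 + 117 = 747

Total: 543 + 747 = 1290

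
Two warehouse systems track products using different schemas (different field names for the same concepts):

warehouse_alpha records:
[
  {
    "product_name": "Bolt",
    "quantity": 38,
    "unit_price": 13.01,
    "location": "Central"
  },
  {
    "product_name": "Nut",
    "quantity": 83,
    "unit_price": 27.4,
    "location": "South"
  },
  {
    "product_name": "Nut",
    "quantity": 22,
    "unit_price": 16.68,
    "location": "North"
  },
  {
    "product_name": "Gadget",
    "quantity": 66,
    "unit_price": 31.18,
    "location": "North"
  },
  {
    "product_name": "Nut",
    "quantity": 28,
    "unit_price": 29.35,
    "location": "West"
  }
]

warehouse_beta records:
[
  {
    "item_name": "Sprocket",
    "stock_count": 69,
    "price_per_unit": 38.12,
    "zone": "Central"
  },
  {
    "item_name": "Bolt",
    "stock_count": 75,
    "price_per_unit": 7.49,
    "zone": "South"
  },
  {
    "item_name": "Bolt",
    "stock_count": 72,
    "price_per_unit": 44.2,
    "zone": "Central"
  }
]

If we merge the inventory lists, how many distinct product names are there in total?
4

Schema mapping: "product_name" (warehouse_alpha) = "item_name" (warehouse_beta) = product name

Products in warehouse_alpha: ['Bolt', 'Gadget', 'Nut']
Products in warehouse_beta: ['Bolt', 'Sprocket']

Union (unique products): ['Bolt', 'Gadget', 'Nut', 'Sprocket']
Count: 4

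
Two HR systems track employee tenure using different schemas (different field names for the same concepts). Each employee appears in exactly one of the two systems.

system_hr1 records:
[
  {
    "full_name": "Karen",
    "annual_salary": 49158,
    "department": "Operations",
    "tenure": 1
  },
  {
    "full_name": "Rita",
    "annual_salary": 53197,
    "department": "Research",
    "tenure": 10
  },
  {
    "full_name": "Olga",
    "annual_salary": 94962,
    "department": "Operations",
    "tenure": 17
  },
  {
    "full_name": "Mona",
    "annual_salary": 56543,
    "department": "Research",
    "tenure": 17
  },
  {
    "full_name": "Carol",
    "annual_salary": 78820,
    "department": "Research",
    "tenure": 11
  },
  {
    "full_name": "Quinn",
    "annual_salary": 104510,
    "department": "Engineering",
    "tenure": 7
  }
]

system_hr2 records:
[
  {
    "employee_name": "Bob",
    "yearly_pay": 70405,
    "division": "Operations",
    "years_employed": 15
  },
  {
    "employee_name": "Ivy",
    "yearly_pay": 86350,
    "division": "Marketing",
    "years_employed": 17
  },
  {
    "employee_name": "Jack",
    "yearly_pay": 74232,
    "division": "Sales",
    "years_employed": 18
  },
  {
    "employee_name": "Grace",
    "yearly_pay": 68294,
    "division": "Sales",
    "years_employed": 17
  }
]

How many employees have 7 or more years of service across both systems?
9

Reconcile schemas: "tenure" (system_hr1) = "years_employed" (system_hr2) = years of service

From system_hr1: 5 employees with >= 7 years
From system_hr2: 4 employees with >= 7 years

Total: 5 + 4 = 9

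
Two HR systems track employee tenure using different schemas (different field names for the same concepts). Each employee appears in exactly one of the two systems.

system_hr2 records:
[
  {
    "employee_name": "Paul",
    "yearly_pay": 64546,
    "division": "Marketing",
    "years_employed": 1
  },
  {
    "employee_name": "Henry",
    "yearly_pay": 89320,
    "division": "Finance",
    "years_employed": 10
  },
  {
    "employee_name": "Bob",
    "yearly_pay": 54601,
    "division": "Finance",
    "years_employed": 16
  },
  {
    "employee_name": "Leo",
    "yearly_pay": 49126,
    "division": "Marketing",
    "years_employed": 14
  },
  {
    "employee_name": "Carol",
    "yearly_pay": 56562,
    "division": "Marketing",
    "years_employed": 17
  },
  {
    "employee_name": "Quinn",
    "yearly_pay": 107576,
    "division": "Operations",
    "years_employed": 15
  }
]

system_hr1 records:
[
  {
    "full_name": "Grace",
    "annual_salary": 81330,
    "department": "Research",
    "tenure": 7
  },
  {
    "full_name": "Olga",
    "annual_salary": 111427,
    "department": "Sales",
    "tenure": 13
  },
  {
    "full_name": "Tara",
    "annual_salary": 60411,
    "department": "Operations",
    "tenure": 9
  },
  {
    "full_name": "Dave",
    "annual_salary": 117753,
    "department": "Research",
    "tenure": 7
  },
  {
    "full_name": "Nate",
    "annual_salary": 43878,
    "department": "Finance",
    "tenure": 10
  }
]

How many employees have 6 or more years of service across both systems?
10

Reconcile schemas: "years_employed" (system_hr2) = "tenure" (system_hr1) = years of service

From system_hr2: 5 employees with >= 6 years
From system_hr1: 5 employees with >= 6 years

Total: 5 + 5 = 10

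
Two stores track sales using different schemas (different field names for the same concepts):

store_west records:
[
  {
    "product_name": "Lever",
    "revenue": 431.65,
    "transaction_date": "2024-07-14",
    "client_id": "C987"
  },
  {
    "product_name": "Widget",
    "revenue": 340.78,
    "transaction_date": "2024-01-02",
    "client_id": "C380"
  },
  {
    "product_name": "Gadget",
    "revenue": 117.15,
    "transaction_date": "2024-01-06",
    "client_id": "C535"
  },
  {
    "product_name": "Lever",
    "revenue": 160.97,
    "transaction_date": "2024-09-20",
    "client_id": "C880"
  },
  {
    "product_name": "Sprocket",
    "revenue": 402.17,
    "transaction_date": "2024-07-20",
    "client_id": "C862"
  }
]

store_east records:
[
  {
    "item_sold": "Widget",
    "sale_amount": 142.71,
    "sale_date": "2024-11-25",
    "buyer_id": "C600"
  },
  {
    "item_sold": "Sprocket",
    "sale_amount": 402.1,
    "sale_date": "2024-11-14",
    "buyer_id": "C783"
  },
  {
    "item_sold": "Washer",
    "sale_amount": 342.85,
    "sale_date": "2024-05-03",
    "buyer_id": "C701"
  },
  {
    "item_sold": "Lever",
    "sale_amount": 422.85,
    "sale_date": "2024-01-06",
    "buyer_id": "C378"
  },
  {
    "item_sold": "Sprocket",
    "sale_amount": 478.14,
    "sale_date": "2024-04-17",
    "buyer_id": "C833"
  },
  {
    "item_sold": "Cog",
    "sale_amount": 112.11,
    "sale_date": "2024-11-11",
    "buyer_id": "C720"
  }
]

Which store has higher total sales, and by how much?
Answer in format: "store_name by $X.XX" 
store_east by $448.04

Schema mapping: "revenue" (store_west) = "sale_amount" (store_east) = sale amount

Total for store_west: 1452.72
Total for store_east: 1900.76

Difference: |1452.72 - 1900.76| = 448.04
store_east has higher sales by $448.04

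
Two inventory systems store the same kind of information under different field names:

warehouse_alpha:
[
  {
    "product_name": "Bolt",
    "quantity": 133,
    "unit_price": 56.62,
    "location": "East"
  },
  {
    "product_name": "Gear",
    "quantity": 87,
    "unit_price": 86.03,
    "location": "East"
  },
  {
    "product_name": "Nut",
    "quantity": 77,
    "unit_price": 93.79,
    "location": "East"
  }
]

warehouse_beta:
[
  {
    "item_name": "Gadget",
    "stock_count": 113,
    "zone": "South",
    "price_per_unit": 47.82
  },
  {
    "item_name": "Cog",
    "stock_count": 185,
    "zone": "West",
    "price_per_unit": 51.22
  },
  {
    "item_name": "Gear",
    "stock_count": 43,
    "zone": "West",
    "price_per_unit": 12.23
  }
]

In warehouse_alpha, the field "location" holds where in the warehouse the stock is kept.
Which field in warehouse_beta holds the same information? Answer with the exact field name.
zone

In warehouse_alpha, "location" holds where in the warehouse the stock is kept.
The fields in warehouse_beta are: "item_name", "stock_count", "zone", "price_per_unit".
"zone" is the match: the name refers to the same concept and its values are area labels (e.g. 'South', 'West').
The other fields ("item_name", "stock_count", "price_per_unit") hold different kinds of data.

So "location" in warehouse_alpha corresponds to "zone" in warehouse_beta.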